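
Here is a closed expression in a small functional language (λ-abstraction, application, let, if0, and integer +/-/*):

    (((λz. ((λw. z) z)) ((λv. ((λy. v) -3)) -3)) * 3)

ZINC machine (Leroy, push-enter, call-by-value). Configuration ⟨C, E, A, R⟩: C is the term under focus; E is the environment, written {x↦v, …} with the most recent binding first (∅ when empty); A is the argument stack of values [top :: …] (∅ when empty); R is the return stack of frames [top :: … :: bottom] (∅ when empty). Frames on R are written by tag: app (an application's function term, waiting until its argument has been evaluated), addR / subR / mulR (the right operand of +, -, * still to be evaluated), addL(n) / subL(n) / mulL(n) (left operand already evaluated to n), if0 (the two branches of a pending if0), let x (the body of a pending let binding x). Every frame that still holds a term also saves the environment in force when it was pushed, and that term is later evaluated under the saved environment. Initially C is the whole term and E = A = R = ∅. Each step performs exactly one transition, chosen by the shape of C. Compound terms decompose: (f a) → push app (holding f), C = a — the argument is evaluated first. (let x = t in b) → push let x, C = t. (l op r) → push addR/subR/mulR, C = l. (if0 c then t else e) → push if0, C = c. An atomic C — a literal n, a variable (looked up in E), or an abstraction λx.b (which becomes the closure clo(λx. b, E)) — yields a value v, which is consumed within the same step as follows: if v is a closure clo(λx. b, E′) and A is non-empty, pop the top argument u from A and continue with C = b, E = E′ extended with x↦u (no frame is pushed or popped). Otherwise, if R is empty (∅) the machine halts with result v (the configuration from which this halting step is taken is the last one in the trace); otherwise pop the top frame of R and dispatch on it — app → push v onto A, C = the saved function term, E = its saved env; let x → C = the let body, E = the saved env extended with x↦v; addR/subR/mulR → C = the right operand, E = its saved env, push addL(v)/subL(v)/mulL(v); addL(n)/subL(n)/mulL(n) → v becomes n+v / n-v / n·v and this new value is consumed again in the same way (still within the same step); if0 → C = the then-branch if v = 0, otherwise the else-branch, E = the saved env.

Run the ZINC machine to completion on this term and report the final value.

Answer: -9

Execution trace:
[0] [C=(((λz. ((λw. z) z)) ((λv. ((λy. v) -3)) -3)) * 3) | E=∅ | A=∅ | R=∅]
[1] [C=((λz. ((λw. z) z)) ((λv. ((λy. v) -3)) -3)) | E=∅ | A=∅ | R=[mulR]]
[2] [C=((λv. ((λy. v) -3)) -3) | E=∅ | A=∅ | R=[app :: mulR]]
[3] [C=-3 | E=∅ | A=∅ | R=[app :: app :: mulR]]
[4] [C=(λv. ((λy. v) -3)) | E=∅ | A=[-3] | R=[app :: mulR]]
[5] [C=((λy. v) -3) | E={v↦-3} | A=∅ | R=[app :: mulR]]
[6] [C=-3 | E={v↦-3} | A=∅ | R=[app :: app :: mulR]]
[7] [C=(λy. v) | E={v↦-3} | A=[-3] | R=[app :: mulR]]
[8] [C=v | E={y↦-3, v↦-3} | A=∅ | R=[app :: mulR]]
[9] [C=(λz. ((λw. z) z)) | E=∅ | A=[-3] | R=[mulR]]
[10] [C=((λw. z) z) | E={z↦-3} | A=∅ | R=[mulR]]
[11] [C=z | E={z↦-3} | A=∅ | R=[app :: mulR]]
[12] [C=(λw. z) | E={z↦-3} | A=[-3] | R=[mulR]]
[13] [C=z | E={w↦-3, z↦-3} | A=∅ | R=[mulR]]
[14] [C=3 | E=∅ | A=∅ | R=[mulL(-3)]]
→ final value -9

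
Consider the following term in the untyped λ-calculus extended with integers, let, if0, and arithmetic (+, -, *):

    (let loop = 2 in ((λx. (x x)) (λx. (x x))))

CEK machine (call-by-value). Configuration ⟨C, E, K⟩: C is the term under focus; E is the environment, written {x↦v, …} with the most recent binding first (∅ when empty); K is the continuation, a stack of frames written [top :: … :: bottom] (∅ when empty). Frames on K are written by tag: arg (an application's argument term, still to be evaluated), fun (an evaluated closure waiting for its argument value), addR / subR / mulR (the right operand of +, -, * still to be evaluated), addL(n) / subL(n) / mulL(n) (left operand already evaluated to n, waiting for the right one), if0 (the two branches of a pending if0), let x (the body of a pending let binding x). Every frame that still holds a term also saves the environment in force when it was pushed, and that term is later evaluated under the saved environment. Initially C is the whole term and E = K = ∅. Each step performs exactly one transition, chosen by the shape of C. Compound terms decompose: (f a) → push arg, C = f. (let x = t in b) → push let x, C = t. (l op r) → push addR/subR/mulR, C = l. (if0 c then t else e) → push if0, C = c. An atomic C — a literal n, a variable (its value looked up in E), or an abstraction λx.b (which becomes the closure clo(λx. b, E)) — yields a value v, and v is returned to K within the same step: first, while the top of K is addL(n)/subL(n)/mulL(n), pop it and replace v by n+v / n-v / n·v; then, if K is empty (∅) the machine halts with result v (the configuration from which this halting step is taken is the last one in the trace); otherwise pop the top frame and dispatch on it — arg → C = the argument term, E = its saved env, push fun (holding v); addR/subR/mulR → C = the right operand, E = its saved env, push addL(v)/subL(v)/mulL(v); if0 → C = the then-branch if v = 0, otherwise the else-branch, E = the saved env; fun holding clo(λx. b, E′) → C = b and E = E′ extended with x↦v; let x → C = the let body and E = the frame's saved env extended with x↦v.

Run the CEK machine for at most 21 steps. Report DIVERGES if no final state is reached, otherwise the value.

step 0: [C=(let loop = 2 in ((λx. (x x)) (λx. (x x)))) | E=∅ | K=∅]
step 1: [C=2 | E=∅ | K=[let loop]]
step 2: [C=((λx. (x x)) (λx. (x x))) | E={loop↦2} | K=∅]
step 3: [C=(λx. (x x)) | E={loop↦2} | K=[arg]]
step 4: [C=(λx. (x x)) | E={loop↦2} | K=[fun]]
step 5: [C=(x x) | E={x↦clo(λx. (x x), {loop↦2}), loop↦2} | K=∅]
step 6: [C=x | E={x↦clo(λx. (x x), {loop↦2}), loop↦2} | K=[arg]]
step 7: [C=x | E={x↦clo(λx. (x x), {loop↦2}), loop↦2} | K=[fun]]
… configuration repeats with period 3 (steps 5–7 recur indefinitely) …

Answer: DIVERGES (no final state within 21 steps)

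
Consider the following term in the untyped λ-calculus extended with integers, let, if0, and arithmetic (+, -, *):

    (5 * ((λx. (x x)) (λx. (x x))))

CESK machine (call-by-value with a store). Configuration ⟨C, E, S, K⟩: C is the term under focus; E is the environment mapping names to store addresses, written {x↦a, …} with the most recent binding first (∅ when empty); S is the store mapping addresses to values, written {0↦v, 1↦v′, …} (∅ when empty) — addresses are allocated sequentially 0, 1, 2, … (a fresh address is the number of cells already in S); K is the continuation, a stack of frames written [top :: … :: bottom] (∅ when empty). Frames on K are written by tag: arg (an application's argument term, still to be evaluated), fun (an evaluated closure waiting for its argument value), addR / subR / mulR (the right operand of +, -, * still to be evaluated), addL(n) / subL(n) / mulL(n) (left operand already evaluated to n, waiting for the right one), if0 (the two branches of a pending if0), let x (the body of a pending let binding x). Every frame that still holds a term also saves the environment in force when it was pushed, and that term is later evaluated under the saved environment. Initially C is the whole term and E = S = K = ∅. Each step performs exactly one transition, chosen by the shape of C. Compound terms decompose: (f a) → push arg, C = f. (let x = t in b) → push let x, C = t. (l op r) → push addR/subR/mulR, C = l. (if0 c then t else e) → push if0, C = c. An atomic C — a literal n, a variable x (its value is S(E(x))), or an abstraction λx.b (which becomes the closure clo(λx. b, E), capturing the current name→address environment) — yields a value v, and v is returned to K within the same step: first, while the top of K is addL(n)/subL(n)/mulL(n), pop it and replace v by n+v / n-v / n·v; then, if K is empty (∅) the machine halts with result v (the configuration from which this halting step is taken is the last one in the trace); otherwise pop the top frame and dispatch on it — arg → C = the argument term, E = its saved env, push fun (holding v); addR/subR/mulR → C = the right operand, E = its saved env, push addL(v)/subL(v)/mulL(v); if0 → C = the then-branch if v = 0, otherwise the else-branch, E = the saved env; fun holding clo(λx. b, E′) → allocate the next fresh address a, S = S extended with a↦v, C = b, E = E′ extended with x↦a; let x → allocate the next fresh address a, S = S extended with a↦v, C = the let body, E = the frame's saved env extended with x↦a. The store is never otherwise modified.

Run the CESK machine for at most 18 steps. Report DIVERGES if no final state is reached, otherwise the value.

0. [C=(5 * ((λx. (x x)) (λx. (x x)))) | E=∅ | S=∅ | K=∅]
1. [C=5 | E=∅ | S=∅ | K=[mulR]]
2. [C=((λx. (x x)) (λx. (x x))) | E=∅ | S=∅ | K=[mulL(5)]]
3. [C=(λx. (x x)) | E=∅ | S=∅ | K=[arg :: mulL(5)]]
4. [C=(λx. (x x)) | E=∅ | S=∅ | K=[fun :: mulL(5)]]
5. [C=(x x) | E={x↦0} | S={0↦clo(λx. (x x), ∅)} | K=[mulL(5)]]
6. [C=x | E={x↦0} | S={0↦clo(λx. (x x), ∅)} | K=[arg :: mulL(5)]]
7. [C=x | E={x↦0} | S={0↦clo(λx. (x x), ∅)} | K=[fun :: mulL(5)]]
8. [C=(x x) | E={x↦1} | S={0↦clo(λx. (x x), ∅), 1↦clo(λx. (x x), ∅)} | K=[mulL(5)]]
9. [C=x | E={x↦1} | S={0↦clo(λx. (x x), ∅), 1↦clo(λx. (x x), ∅)} | K=[arg :: mulL(5)]]
10. [C=x | E={x↦1} | S={0↦clo(λx. (x x), ∅), 1↦clo(λx. (x x), ∅)} | K=[fun :: mulL(5)]]
11. [C=(x x) | E={x↦2} | S={0↦clo(λx. (x x), ∅), 1↦clo(λx. (x x), ∅), 2↦clo(λx. (x x), ∅)} | K=[mulL(5)]]
12. [C=x | E={x↦2} | S={0↦clo(λx. (x x), ∅), 1↦clo(λx. (x x), ∅), 2↦clo(λx. (x x), ∅)} | K=[arg :: mulL(5)]]
13. [C=x | E={x↦2} | S={0↦clo(λx. (x x), ∅), 1↦clo(λx. (x x), ∅), 2↦clo(λx. (x x), ∅)} | K=[fun :: mulL(5)]]
14. [C=(x x) | E={x↦3} | S={0↦clo(λx. (x x), ∅), 1↦clo(λx. (x x), ∅), 2↦clo(λx. (x x), ∅), 3↦clo(λx. (x x), ∅)} | K=[mulL(5)]]
15. [C=x | E={x↦3} | S={0↦clo(λx. (x x), ∅), 1↦clo(λx. (x x), ∅), 2↦clo(λx. (x x), ∅), 3↦clo(λx. (x x), ∅)} | K=[arg :: mulL(5)]]
16. [C=x | E={x↦3} | S={0↦clo(λx. (x x), ∅), 1↦clo(λx. (x x), ∅), 2↦clo(λx. (x x), ∅), 3↦clo(λx. (x x), ∅)} | K=[fun :: mulL(5)]]
17. [C=(x x) | E={x↦4} | S={0↦clo(λx. (x x), ∅), 1↦clo(λx. (x x), ∅), 2↦clo(λx. (x x), ∅), 3↦clo(λx. (x x), ∅), 4↦clo(λx. (x x), ∅)} | K=[mulL(5)]]
18. [C=x | E={x↦4} | S={0↦clo(λx. (x x), ∅), 1↦clo(λx. (x x), ∅), 2↦clo(λx. (x x), ∅), 3↦clo(λx. (x x), ∅), 4↦clo(λx. (x x), ∅)} | K=[arg :: mulL(5)]]
→ 18 transitions taken and the configuration is still not final: no result within 18 steps

Answer: DIVERGES (no final state within 18 steps)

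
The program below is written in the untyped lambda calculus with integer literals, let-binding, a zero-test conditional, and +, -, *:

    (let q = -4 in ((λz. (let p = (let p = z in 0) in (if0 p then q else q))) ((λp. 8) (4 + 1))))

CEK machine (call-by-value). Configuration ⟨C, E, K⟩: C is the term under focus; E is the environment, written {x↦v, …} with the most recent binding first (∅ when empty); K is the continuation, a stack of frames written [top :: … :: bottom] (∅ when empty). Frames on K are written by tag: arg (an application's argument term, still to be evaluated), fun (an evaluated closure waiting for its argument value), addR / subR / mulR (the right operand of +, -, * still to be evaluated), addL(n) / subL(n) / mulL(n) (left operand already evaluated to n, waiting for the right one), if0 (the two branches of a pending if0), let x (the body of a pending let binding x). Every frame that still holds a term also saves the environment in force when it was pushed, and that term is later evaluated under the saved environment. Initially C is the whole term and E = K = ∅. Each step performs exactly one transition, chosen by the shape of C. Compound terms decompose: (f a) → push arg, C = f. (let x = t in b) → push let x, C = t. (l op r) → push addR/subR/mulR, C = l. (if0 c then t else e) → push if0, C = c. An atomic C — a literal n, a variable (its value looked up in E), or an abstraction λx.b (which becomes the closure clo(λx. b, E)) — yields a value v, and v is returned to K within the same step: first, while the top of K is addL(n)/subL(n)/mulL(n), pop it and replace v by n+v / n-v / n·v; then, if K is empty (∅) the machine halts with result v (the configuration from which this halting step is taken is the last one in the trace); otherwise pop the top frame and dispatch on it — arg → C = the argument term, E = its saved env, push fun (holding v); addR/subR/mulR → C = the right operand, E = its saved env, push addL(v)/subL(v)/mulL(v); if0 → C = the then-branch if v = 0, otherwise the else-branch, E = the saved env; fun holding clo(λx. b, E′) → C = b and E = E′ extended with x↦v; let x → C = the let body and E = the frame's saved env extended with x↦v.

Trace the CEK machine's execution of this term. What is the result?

Answer: -4

Machine steps:
0. <C=(let q = -4 in ((λz. (let p = (let p = z in 0) in (if0 p then q else q))) ((λp. 8) (4 + 1)))), E=∅, K=∅>
1. <C=-4, E=∅, K=[let q]>
2. <C=((λz. (let p = (let p = z in 0) in (if0 p then q else q))) ((λp. 8) (4 + 1))), E={q↦-4}, K=∅>
3. <C=(λz. (let p = (let p = z in 0) in (if0 p then q else q))), E={q↦-4}, K=[arg]>
4. <C=((λp. 8) (4 + 1)), E={q↦-4}, K=[fun]>
5. <C=(λp. 8), E={q↦-4}, K=[arg :: fun]>
6. <C=(4 + 1), E={q↦-4}, K=[fun :: fun]>
7. <C=4, E={q↦-4}, K=[addR :: fun :: fun]>
8. <C=1, E={q↦-4}, K=[addL(4) :: fun :: fun]>
9. <C=8, E={p↦5, q↦-4}, K=[fun]>
10. <C=(let p = (let p = z in 0) in (if0 p then q else q)), E={z↦8, q↦-4}, K=∅>
11. <C=(let p = z in 0), E={z↦8, q↦-4}, K=[let p]>
12. <C=z, E={z↦8, q↦-4}, K=[let p :: let p]>
13. <C=0, E={p↦8, z↦8, q↦-4}, K=[let p]>
14. <C=(if0 p then q else q), E={p↦0, z↦8, q↦-4}, K=∅>
15. <C=p, E={p↦0, z↦8, q↦-4}, K=[if0]>
16. <C=q, E={p↦0, z↦8, q↦-4}, K=∅>
→ final value -4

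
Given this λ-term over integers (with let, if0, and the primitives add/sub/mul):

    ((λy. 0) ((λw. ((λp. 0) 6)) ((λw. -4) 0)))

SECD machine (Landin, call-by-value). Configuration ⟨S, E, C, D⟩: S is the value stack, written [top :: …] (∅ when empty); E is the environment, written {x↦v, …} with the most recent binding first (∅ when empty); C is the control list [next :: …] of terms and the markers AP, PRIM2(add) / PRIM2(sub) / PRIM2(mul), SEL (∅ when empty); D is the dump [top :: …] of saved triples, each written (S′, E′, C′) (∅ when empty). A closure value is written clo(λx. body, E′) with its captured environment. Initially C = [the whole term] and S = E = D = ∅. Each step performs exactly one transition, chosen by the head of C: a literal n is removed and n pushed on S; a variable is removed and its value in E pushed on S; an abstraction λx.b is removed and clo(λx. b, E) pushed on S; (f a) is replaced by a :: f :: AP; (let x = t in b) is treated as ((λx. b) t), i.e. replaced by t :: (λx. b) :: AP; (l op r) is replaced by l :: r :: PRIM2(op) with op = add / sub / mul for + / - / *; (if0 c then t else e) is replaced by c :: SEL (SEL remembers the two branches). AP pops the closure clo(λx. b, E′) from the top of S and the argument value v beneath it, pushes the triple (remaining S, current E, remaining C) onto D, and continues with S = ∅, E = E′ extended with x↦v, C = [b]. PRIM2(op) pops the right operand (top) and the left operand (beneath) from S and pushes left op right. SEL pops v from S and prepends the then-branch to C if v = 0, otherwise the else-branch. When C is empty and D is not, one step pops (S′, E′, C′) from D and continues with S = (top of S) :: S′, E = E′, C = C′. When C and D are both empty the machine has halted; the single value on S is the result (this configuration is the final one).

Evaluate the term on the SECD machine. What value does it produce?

0. [S=∅ | E=∅ | C=[((λy. 0) ((λw. ((λp. 0) 6)) ((λw. -4) 0)))] | D=∅]
1. [S=∅ | E=∅ | C=[((λw. ((λp. 0) 6)) ((λw. -4) 0)) :: (λy. 0) :: AP] | D=∅]
2. [S=∅ | E=∅ | C=[((λw. -4) 0) :: (λw. ((λp. 0) 6)) :: AP :: (λy. 0) :: AP] | D=∅]
3. [S=∅ | E=∅ | C=[0 :: (λw. -4) :: AP :: (λw. ((λp. 0) 6)) :: AP :: (λy. 0) :: AP] | D=∅]
4. [S=[0] | E=∅ | C=[(λw. -4) :: AP :: (λw. ((λp. 0) 6)) :: AP :: (λy. 0) :: AP] | D=∅]
5. [S=[clo(λw. -4, ∅) :: 0] | E=∅ | C=[AP :: (λw. ((λp. 0) 6)) :: AP :: (λy. 0) :: AP] | D=∅]
6. [S=∅ | E={w↦0} | C=[-4] | D=[(∅, ∅, [(λw. ((λp. 0) 6)) :: AP :: (λy. 0) :: AP])]]
7. [S=[-4] | E={w↦0} | C=∅ | D=[(∅, ∅, [(λw. ((λp. 0) 6)) :: AP :: (λy. 0) :: AP])]]
8. [S=[-4] | E=∅ | C=[(λw. ((λp. 0) 6)) :: AP :: (λy. 0) :: AP] | D=∅]
9. [S=[clo(λw. ((λp. 0) 6), ∅) :: -4] | E=∅ | C=[AP :: (λy. 0) :: AP] | D=∅]
10. [S=∅ | E={w↦-4} | C=[((λp. 0) 6)] | D=[(∅, ∅, [(λy. 0) :: AP])]]
11. [S=∅ | E={w↦-4} | C=[6 :: (λp. 0) :: AP] | D=[(∅, ∅, [(λy. 0) :: AP])]]
12. [S=[6] | E={w↦-4} | C=[(λp. 0) :: AP] | D=[(∅, ∅, [(λy. 0) :: AP])]]
13. [S=[clo(λp. 0, {w↦-4}) :: 6] | E={w↦-4} | C=[AP] | D=[(∅, ∅, [(λy. 0) :: AP])]]
14. [S=∅ | E={p↦6, w↦-4} | C=[0] | D=[(∅, {w↦-4}, ∅) :: (∅, ∅, [(λy. 0) :: AP])]]
15. [S=[0] | E={p↦6, w↦-4} | C=∅ | D=[(∅, {w↦-4}, ∅) :: (∅, ∅, [(λy. 0) :: AP])]]
16. [S=[0] | E={w↦-4} | C=∅ | D=[(∅, ∅, [(λy. 0) :: AP])]]
17. [S=[0] | E=∅ | C=[(λy. 0) :: AP] | D=∅]
18. [S=[clo(λy. 0, ∅) :: 0] | E=∅ | C=[AP] | D=∅]
19. [S=∅ | E={y↦0} | C=[0] | D=[(∅, ∅, ∅)]]
20. [S=[0] | E={y↦0} | C=∅ | D=[(∅, ∅, ∅)]]
21. [S=[0] | E=∅ | C=∅ | D=∅]
→ final value 0

Answer: 0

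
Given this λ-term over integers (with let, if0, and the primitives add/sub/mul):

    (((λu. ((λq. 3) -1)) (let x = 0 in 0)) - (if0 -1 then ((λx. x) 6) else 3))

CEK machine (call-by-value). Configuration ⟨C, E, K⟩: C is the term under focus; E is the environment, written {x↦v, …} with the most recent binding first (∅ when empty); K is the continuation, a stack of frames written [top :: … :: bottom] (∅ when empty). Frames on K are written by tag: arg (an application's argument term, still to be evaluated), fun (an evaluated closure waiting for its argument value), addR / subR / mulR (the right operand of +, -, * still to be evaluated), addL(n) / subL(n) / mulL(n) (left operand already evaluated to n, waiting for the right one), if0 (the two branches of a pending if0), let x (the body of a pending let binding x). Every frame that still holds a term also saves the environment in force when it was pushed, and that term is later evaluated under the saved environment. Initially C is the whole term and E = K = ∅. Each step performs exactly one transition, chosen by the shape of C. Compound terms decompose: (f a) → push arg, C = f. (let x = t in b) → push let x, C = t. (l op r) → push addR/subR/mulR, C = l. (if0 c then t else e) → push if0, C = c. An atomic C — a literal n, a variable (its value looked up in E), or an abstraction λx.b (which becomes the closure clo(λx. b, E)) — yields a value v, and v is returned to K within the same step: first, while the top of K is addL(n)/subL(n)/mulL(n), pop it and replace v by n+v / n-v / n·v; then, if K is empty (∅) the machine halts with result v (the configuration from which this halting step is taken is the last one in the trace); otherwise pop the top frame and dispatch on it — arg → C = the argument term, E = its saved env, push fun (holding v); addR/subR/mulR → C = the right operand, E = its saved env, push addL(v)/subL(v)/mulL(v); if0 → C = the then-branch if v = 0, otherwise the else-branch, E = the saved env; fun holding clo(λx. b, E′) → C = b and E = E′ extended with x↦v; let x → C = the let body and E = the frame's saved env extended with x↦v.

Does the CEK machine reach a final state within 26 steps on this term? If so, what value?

0. <C=(((λu. ((λq. 3) -1)) (let x = 0 in 0)) - (if0 -1 then ((λx. x) 6) else 3)), E=∅, K=∅>
1. <C=((λu. ((λq. 3) -1)) (let x = 0 in 0)), E=∅, K=[subR]>
2. <C=(λu. ((λq. 3) -1)), E=∅, K=[arg :: subR]>
3. <C=(let x = 0 in 0), E=∅, K=[fun :: subR]>
4. <C=0, E=∅, K=[let x :: fun :: subR]>
5. <C=0, E={x↦0}, K=[fun :: subR]>
6. <C=((λq. 3) -1), E={u↦0}, K=[subR]>
7. <C=(λq. 3), E={u↦0}, K=[arg :: subR]>
8. <C=-1, E={u↦0}, K=[fun :: subR]>
9. <C=3, E={q↦-1, u↦0}, K=[subR]>
10. <C=(if0 -1 then ((λx. x) 6) else 3), E=∅, K=[subL(3)]>
11. <C=-1, E=∅, K=[if0 :: subL(3)]>
12. <C=3, E=∅, K=[subL(3)]>
→ final value 0

Answer: 0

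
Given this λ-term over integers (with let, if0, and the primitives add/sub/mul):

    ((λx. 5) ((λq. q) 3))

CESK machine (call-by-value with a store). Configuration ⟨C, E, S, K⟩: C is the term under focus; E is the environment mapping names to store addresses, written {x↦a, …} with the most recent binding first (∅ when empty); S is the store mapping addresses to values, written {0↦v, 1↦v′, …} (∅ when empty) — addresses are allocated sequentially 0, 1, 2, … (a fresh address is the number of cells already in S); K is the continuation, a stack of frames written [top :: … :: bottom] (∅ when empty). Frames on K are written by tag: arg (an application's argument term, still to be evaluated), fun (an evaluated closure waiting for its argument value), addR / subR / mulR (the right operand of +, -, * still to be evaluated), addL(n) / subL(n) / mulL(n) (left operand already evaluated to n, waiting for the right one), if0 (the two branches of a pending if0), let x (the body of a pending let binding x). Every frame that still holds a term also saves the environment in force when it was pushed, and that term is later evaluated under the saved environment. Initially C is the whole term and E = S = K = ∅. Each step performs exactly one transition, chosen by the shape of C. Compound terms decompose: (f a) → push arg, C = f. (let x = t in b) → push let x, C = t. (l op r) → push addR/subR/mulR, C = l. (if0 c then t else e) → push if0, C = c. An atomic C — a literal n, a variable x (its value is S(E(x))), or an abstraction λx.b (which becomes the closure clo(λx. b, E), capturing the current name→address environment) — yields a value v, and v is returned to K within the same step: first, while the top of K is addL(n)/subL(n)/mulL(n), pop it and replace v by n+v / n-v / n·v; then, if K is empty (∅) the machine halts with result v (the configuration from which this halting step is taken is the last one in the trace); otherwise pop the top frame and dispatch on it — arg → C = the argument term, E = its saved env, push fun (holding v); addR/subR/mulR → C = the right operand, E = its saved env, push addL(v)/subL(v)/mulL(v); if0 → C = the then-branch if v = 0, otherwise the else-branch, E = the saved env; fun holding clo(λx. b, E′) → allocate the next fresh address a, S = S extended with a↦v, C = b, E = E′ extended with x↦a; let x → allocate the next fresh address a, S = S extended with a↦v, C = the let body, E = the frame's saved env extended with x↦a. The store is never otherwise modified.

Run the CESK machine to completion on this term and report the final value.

step 0: ⟨C=((λx. 5) ((λq. q) 3)); E=∅; S=∅; K=∅⟩
step 1: ⟨C=(λx. 5); E=∅; S=∅; K=[arg]⟩
step 2: ⟨C=((λq. q) 3); E=∅; S=∅; K=[fun]⟩
step 3: ⟨C=(λq. q); E=∅; S=∅; K=[arg :: fun]⟩
step 4: ⟨C=3; E=∅; S=∅; K=[fun :: fun]⟩
step 5: ⟨C=q; E={q↦0}; S={0↦3}; K=[fun]⟩
step 6: ⟨C=5; E={x↦1}; S={0↦3, 1↦3}; K=∅⟩
→ final value 5

Answer: 5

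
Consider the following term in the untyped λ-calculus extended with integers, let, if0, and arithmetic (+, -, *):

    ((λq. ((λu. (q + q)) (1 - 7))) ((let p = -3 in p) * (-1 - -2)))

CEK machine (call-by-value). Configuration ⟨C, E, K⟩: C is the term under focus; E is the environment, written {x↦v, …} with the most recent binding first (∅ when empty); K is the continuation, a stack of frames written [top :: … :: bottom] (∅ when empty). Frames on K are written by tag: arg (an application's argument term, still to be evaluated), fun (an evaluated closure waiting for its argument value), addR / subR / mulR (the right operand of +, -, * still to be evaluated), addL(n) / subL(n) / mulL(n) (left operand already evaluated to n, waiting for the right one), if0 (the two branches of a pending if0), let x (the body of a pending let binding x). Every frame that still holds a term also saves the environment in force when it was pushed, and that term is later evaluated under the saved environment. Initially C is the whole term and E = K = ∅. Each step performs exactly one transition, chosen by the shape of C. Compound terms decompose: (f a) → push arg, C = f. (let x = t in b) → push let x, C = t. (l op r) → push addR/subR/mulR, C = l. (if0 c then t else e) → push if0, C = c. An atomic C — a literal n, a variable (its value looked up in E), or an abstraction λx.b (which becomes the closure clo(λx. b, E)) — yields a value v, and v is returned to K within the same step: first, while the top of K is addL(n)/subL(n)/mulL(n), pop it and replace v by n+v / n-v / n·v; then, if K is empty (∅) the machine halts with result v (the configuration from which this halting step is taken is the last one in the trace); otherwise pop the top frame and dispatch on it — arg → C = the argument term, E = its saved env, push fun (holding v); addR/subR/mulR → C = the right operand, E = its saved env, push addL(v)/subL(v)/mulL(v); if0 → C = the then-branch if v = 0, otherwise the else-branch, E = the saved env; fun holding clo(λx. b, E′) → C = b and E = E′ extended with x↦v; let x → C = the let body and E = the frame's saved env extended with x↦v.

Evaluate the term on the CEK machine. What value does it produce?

Answer: -6

Execution trace:
[0] [C=((λq. ((λu. (q + q)) (1 - 7))) ((let p = -3 in p) * (-1 - -2))) | E=∅ | K=∅]
[1] [C=(λq. ((λu. (q + q)) (1 - 7))) | E=∅ | K=[arg]]
[2] [C=((let p = -3 in p) * (-1 - -2)) | E=∅ | K=[fun]]
[3] [C=(let p = -3 in p) | E=∅ | K=[mulR :: fun]]
[4] [C=-3 | E=∅ | K=[let p :: mulR :: fun]]
[5] [C=p | E={p↦-3} | K=[mulR :: fun]]
[6] [C=(-1 - -2) | E=∅ | K=[mulL(-3) :: fun]]
[7] [C=-1 | E=∅ | K=[subR :: mulL(-3) :: fun]]
[8] [C=-2 | E=∅ | K=[subL(-1) :: mulL(-3) :: fun]]
[9] [C=((λu. (q + q)) (1 - 7)) | E={q↦-3} | K=∅]
[10] [C=(λu. (q + q)) | E={q↦-3} | K=[arg]]
[11] [C=(1 - 7) | E={q↦-3} | K=[fun]]
[12] [C=1 | E={q↦-3} | K=[subR :: fun]]
[13] [C=7 | E={q↦-3} | K=[subL(1) :: fun]]
[14] [C=(q + q) | E={u↦-6, q↦-3} | K=∅]
[15] [C=q | E={u↦-6, q↦-3} | K=[addR]]
[16] [C=q | E={u↦-6, q↦-3} | K=[addL(-3)]]
→ final value -6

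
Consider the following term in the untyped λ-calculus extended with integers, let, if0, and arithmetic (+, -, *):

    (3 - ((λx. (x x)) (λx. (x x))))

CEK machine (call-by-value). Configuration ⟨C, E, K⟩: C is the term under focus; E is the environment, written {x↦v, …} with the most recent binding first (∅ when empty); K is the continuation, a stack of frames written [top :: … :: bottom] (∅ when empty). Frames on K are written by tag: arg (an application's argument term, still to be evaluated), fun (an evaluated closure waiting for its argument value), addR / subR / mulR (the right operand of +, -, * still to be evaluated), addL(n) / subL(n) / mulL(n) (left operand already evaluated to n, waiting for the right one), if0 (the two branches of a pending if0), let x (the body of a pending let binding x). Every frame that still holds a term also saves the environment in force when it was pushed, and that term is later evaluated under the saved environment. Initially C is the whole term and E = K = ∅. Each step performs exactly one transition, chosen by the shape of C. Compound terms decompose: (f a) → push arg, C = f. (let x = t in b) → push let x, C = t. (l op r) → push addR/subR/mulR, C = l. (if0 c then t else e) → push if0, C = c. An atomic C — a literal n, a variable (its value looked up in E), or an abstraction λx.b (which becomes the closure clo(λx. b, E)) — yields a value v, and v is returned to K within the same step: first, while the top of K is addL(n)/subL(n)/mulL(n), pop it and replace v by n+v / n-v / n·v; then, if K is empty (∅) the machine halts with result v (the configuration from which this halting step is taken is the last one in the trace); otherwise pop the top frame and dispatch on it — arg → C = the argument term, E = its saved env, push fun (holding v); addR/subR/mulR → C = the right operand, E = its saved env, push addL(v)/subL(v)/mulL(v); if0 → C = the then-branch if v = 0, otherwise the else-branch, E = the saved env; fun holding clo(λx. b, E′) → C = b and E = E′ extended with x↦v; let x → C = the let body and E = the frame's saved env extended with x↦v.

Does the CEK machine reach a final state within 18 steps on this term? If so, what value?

Answer: DIVERGES (no final state within 18 steps)

Derivation:
0. [C=(3 - ((λx. (x x)) (λx. (x x)))) | E=∅ | K=∅]
1. [C=3 | E=∅ | K=[subR]]
2. [C=((λx. (x x)) (λx. (x x))) | E=∅ | K=[subL(3)]]
3. [C=(λx. (x x)) | E=∅ | K=[arg :: subL(3)]]
4. [C=(λx. (x x)) | E=∅ | K=[fun :: subL(3)]]
5. [C=(x x) | E={x↦clo(λx. (x x), ∅)} | K=[subL(3)]]
6. [C=x | E={x↦clo(λx. (x x), ∅)} | K=[arg :: subL(3)]]
7. [C=x | E={x↦clo(λx. (x x), ∅)} | K=[fun :: subL(3)]]
… configuration repeats with period 3 (steps 5–7 recur indefinitely) …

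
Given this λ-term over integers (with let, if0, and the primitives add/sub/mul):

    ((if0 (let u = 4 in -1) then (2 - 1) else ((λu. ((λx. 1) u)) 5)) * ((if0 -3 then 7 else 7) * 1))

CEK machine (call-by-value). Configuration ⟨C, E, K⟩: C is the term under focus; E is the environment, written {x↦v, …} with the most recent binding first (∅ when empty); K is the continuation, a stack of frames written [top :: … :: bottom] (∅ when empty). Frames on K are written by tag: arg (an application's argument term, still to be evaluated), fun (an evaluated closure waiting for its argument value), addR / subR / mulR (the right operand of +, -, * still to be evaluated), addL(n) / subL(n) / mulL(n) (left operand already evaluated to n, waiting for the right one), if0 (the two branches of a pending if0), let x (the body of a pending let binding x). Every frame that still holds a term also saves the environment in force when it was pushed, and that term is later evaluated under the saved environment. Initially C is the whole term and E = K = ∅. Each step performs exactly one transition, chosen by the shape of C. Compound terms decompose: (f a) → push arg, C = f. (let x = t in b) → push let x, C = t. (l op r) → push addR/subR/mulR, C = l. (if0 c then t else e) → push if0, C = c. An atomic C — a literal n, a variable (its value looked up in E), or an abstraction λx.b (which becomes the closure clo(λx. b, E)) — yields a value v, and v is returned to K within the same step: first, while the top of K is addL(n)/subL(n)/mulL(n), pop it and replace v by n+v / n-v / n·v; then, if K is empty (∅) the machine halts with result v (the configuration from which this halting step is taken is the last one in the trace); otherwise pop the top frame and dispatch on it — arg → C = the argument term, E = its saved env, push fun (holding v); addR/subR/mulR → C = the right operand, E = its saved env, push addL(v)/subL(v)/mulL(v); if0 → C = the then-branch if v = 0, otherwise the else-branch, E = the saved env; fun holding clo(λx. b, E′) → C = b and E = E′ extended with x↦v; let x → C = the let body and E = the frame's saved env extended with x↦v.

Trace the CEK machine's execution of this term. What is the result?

t=0: ⟨C=((if0 (let u = 4 in -1) then (2 - 1) else ((λu. ((λx. 1) u)) 5)) * ((if0 -3 then 7 else 7) * 1)); E=∅; K=∅⟩
t=1: ⟨C=(if0 (let u = 4 in -1) then (2 - 1) else ((λu. ((λx. 1) u)) 5)); E=∅; K=[mulR]⟩
t=2: ⟨C=(let u = 4 in -1); E=∅; K=[if0 :: mulR]⟩
t=3: ⟨C=4; E=∅; K=[let u :: if0 :: mulR]⟩
t=4: ⟨C=-1; E={u↦4}; K=[if0 :: mulR]⟩
t=5: ⟨C=((λu. ((λx. 1) u)) 5); E=∅; K=[mulR]⟩
t=6: ⟨C=(λu. ((λx. 1) u)); E=∅; K=[arg :: mulR]⟩
t=7: ⟨C=5; E=∅; K=[fun :: mulR]⟩
t=8: ⟨C=((λx. 1) u); E={u↦5}; K=[mulR]⟩
t=9: ⟨C=(λx. 1); E={u↦5}; K=[arg :: mulR]⟩
t=10: ⟨C=u; E={u↦5}; K=[fun :: mulR]⟩
t=11: ⟨C=1; E={x↦5, u↦5}; K=[mulR]⟩
t=12: ⟨C=((if0 -3 then 7 else 7) * 1); E=∅; K=[mulL(1)]⟩
t=13: ⟨C=(if0 -3 then 7 else 7); E=∅; K=[mulR :: mulL(1)]⟩
t=14: ⟨C=-3; E=∅; K=[if0 :: mulR :: mulL(1)]⟩
t=15: ⟨C=7; E=∅; K=[mulR :: mulL(1)]⟩
t=16: ⟨C=1; E=∅; K=[mulL(7) :: mulL(1)]⟩
→ final value 7

Answer: 7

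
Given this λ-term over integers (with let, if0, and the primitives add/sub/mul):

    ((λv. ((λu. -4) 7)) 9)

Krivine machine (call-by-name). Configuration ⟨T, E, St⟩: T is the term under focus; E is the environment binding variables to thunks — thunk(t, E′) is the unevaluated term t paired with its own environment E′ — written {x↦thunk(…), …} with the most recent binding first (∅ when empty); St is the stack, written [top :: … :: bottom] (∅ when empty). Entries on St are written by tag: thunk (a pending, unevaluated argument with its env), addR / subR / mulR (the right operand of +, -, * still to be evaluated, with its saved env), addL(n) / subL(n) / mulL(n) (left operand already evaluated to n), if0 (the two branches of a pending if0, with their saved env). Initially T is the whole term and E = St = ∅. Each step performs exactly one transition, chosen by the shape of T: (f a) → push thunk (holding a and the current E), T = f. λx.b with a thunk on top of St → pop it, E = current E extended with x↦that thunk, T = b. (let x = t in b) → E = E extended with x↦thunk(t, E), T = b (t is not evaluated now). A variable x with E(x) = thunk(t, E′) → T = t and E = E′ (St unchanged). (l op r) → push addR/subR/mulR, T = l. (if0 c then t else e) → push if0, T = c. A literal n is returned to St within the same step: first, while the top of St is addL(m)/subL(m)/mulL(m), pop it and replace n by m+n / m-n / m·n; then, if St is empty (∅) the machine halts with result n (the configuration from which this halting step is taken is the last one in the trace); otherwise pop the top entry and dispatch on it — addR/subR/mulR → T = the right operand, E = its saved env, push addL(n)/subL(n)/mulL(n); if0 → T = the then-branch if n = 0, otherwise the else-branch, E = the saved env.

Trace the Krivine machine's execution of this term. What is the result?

Answer: -4

Machine steps:
[0] <T=((λv. ((λu. -4) 7)) 9), E=∅, St=∅>
[1] <T=(λv. ((λu. -4) 7)), E=∅, St=[thunk]>
[2] <T=((λu. -4) 7), E={v↦thunk(9, ∅)}, St=∅>
[3] <T=(λu. -4), E={v↦thunk(9, ∅)}, St=[thunk]>
[4] <T=-4, E={u↦thunk(7, {v↦thunk(9, ∅)}), v↦thunk(9, ∅)}, St=∅>
→ final value -4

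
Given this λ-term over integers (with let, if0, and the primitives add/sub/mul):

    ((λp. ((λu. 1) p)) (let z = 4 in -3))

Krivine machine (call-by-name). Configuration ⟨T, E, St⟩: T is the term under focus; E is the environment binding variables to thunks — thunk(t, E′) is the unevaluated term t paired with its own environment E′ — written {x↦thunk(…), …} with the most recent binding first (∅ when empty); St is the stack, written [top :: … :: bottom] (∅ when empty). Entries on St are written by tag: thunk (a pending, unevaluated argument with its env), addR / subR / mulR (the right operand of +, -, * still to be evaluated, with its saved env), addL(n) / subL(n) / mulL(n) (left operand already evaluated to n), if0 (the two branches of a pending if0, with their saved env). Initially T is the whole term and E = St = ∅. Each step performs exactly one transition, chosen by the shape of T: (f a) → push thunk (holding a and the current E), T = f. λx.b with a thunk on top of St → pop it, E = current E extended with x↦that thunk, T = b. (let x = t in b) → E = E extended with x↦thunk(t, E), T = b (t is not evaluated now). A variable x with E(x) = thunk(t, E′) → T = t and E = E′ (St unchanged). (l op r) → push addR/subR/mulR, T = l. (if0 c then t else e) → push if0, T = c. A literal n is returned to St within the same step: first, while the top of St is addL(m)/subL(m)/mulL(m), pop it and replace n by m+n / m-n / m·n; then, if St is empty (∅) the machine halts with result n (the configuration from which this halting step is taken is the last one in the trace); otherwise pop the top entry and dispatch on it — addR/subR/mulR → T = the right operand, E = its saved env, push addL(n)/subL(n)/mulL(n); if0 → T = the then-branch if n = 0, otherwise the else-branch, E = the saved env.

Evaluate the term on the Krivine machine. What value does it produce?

Answer: 1

Derivation:
[0] [T=((λp. ((λu. 1) p)) (let z = 4 in -3)) | E=∅ | St=∅]
[1] [T=(λp. ((λu. 1) p)) | E=∅ | St=[thunk]]
[2] [T=((λu. 1) p) | E={p↦thunk((let z = 4 in -3), ∅)} | St=∅]
[3] [T=(λu. 1) | E={p↦thunk((let z = 4 in -3), ∅)} | St=[thunk]]
[4] [T=1 | E={u↦thunk(p, {p↦thunk((let z = 4 in -3), ∅)}), p↦thunk((let z = 4 in -3), ∅)} | St=∅]
→ final value 1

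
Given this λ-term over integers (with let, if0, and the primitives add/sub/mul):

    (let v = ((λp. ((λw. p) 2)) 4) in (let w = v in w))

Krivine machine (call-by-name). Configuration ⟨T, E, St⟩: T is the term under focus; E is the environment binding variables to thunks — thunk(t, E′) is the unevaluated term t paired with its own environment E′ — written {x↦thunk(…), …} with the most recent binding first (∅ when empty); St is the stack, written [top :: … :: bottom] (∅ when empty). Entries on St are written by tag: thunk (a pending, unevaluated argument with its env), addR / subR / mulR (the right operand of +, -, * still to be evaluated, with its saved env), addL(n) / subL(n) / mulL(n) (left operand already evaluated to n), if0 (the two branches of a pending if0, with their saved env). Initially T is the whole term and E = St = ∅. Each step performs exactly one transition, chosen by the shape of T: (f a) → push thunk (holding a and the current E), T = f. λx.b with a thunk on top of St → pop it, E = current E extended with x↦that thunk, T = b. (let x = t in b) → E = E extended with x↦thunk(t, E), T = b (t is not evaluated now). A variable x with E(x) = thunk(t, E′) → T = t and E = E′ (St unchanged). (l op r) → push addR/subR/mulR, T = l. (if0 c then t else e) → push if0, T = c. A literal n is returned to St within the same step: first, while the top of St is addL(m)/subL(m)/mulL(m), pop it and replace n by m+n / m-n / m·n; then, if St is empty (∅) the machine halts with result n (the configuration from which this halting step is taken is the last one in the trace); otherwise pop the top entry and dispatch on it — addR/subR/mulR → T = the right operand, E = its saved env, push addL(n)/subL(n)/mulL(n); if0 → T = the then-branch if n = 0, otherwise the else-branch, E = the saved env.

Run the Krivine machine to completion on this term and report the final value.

0. [T=(let v = ((λp. ((λw. p) 2)) 4) in (let w = v in w)) | E=∅ | St=∅]
1. [T=(let w = v in w) | E={v↦thunk(((λp. ((λw. p) 2)) 4), ∅)} | St=∅]
2. [T=w | E={w↦thunk(v, {v↦thunk(((λp. ((λw. p) 2)) 4), ∅)}), v↦thunk(((λp. ((λw. p) 2)) 4), ∅)} | St=∅]
3. [T=v | E={v↦thunk(((λp. ((λw. p) 2)) 4), ∅)} | St=∅]
4. [T=((λp. ((λw. p) 2)) 4) | E=∅ | St=∅]
5. [T=(λp. ((λw. p) 2)) | E=∅ | St=[thunk]]
6. [T=((λw. p) 2) | E={p↦thunk(4, ∅)} | St=∅]
7. [T=(λw. p) | E={p↦thunk(4, ∅)} | St=[thunk]]
8. [T=p | E={w↦thunk(2, {p↦thunk(4, ∅)}), p↦thunk(4, ∅)} | St=∅]
9. [T=4 | E=∅ | St=∅]
→ final value 4

Answer: 4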